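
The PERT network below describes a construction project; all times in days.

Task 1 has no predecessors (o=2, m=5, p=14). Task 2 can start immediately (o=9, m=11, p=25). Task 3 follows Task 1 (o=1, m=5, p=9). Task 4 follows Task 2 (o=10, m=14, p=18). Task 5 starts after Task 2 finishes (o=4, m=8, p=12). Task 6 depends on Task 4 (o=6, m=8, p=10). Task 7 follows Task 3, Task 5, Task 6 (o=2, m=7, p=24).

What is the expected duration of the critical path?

te_Task 1 = (2 + 4·5 + 14)/6 = 36/6 = 6
te_Task 2 = (9 + 4·11 + 25)/6 = 78/6 = 13
te_Task 3 = (1 + 4·5 + 9)/6 = 30/6 = 5
te_Task 4 = (10 + 4·14 + 18)/6 = 84/6 = 14
te_Task 5 = (4 + 4·8 + 12)/6 = 48/6 = 8
te_Task 6 = (6 + 4·8 + 10)/6 = 48/6 = 8
te_Task 7 = (2 + 4·7 + 24)/6 = 54/6 = 9

Forward pass:
ES_Task 1 = 0; EF_Task 1 = 6
ES_Task 2 = 0; EF_Task 2 = 13
ES_Task 3 = 6; EF_Task 3 = 6+5 = 11
ES_Task 4 = 13; EF_Task 4 = 13+14 = 27
ES_Task 5 = 13; EF_Task 5 = 13+8 = 21
ES_Task 6 = 27; EF_Task 6 = 27+8 = 35
ES_Task 7 = max(EF_Task 3=11, EF_Task 5=21, EF_Task 6=35) = 35; EF_Task 7 = 35+9 = 44
Expected project duration μ = 44 days. Critical path: Task 2 → Task 4 → Task 6 → Task 7.

44 days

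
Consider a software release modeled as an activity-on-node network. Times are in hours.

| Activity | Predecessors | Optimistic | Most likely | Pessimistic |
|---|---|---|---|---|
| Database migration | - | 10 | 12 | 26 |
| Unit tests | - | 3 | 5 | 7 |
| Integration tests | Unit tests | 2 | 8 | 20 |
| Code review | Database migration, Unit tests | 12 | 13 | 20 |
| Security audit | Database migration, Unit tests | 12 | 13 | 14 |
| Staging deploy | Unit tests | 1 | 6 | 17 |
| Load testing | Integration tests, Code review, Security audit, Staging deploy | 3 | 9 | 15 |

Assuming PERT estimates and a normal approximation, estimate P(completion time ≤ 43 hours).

0.953

te_Database migration = (10 + 4·12 + 26)/6 = 84/6 = 14; σ²_Database migration = ((26−10)/6)² = 7.111
te_Unit tests = (3 + 4·5 + 7)/6 = 30/6 = 5; σ²_Unit tests = ((7−3)/6)² = 0.444
te_Integration tests = (2 + 4·8 + 20)/6 = 54/6 = 9; σ²_Integration tests = ((20−2)/6)² = 9.000
te_Code review = (12 + 4·13 + 20)/6 = 84/6 = 14; σ²_Code review = ((20−12)/6)² = 1.778
te_Security audit = (12 + 4·13 + 14)/6 = 78/6 = 13; σ²_Security audit = ((14−12)/6)² = 0.111
te_Staging deploy = (1 + 4·6 + 17)/6 = 42/6 = 7; σ²_Staging deploy = ((17−1)/6)² = 7.111
te_Load testing = (3 + 4·9 + 15)/6 = 54/6 = 9; σ²_Load testing = ((15−3)/6)² = 4.000

Forward pass:
ES_Database migration = 0; EF_Database migration = 14
ES_Unit tests = 0; EF_Unit tests = 5
ES_Integration tests = 5; EF_Integration tests = 5+9 = 14
ES_Code review = max(EF_Database migration=14, EF_Unit tests=5) = 14; EF_Code review = 14+14 = 28
ES_Security audit = max(EF_Database migration=14, EF_Unit tests=5) = 14; EF_Security audit = 14+13 = 27
ES_Staging deploy = 5; EF_Staging deploy = 5+7 = 12
ES_Load testing = max(EF_Integration tests=14, EF_Code review=28, EF_Security audit=27, EF_Staging deploy=12) = 28; EF_Load testing = 28+9 = 37
Expected project duration μ = 37 hours. Critical path: Database migration → Code review → Load testing.

Variance along critical path = 7.111 + 1.778 + 4.000 = 12.889; σ = √12.889 = 3.590 hours.
Z = (43 − 37) / 3.590 = 1.671
P(T ≤ 43) = Φ(1.671) ≈ 0.953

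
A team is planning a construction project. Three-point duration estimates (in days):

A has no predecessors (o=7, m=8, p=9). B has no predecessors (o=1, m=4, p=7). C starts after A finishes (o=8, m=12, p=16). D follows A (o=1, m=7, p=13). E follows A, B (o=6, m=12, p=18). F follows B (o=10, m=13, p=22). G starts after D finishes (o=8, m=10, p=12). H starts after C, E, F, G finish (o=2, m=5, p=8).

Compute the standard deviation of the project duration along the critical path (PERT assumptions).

2.36 days

te_A = (7 + 4·8 + 9)/6 = 48/6 = 8; σ²_A = ((9−7)/6)² = 0.111
te_B = (1 + 4·4 + 7)/6 = 24/6 = 4; σ²_B = ((7−1)/6)² = 1.000
te_C = (8 + 4·12 + 16)/6 = 72/6 = 12; σ²_C = ((16−8)/6)² = 1.778
te_D = (1 + 4·7 + 13)/6 = 42/6 = 7; σ²_D = ((13−1)/6)² = 4.000
te_E = (6 + 4·12 + 18)/6 = 72/6 = 12; σ²_E = ((18−6)/6)² = 4.000
te_F = (10 + 4·13 + 22)/6 = 84/6 = 14; σ²_F = ((22−10)/6)² = 4.000
te_G = (8 + 4·10 + 12)/6 = 60/6 = 10; σ²_G = ((12−8)/6)² = 0.444
te_H = (2 + 4·5 + 8)/6 = 30/6 = 5; σ²_H = ((8−2)/6)² = 1.000

Forward pass:
ES_A = 0; EF_A = 8
ES_B = 0; EF_B = 4
ES_C = 8; EF_C = 8+12 = 20
ES_D = 8; EF_D = 8+7 = 15
ES_E = max(EF_A=8, EF_B=4) = 8; EF_E = 8+12 = 20
ES_F = 4; EF_F = 4+14 = 18
ES_G = 15; EF_G = 15+10 = 25
ES_H = max(EF_C=20, EF_E=20, EF_F=18, EF_G=25) = 25; EF_H = 25+5 = 30
Expected project duration μ = 30 days. Critical path: A → D → G → H.

Variance along critical path = 0.111 + 4.000 + 0.444 + 1.000 = 5.556
σ = √5.556 = 2.357 days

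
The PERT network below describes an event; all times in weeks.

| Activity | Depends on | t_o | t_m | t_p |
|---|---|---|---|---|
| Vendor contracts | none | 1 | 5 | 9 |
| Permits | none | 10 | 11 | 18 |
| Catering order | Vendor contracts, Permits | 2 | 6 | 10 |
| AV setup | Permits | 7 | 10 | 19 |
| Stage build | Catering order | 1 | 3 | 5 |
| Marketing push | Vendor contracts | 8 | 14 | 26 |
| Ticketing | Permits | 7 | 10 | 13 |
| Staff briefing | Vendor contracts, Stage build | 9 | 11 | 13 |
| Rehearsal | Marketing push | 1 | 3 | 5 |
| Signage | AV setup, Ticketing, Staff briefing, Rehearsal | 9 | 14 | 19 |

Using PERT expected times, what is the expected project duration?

te_Vendor contracts = (1 + 4·5 + 9)/6 = 30/6 = 5
te_Permits = (10 + 4·11 + 18)/6 = 72/6 = 12
te_Catering order = (2 + 4·6 + 10)/6 = 36/6 = 6
te_AV setup = (7 + 4·10 + 19)/6 = 66/6 = 11
te_Stage build = (1 + 4·3 + 5)/6 = 18/6 = 3
te_Marketing push = (8 + 4·14 + 26)/6 = 90/6 = 15
te_Ticketing = (7 + 4·10 + 13)/6 = 60/6 = 10
te_Staff briefing = (9 + 4·11 + 13)/6 = 66/6 = 11
te_Rehearsal = (1 + 4·3 + 5)/6 = 18/6 = 3
te_Signage = (9 + 4·14 + 19)/6 = 84/6 = 14

Forward pass:
ES_Vendor contracts = 0; EF_Vendor contracts = 5
ES_Permits = 0; EF_Permits = 12
ES_Catering order = max(EF_Vendor contracts=5, EF_Permits=12) = 12; EF_Catering order = 12+6 = 18
ES_AV setup = 12; EF_AV setup = 12+11 = 23
ES_Stage build = 18; EF_Stage build = 18+3 = 21
ES_Marketing push = 5; EF_Marketing push = 5+15 = 20
ES_Ticketing = 12; EF_Ticketing = 12+10 = 22
ES_Staff briefing = max(EF_Vendor contracts=5, EF_Stage build=21) = 21; EF_Staff briefing = 21+11 = 32
ES_Rehearsal = 20; EF_Rehearsal = 20+3 = 23
ES_Signage = max(EF_AV setup=23, EF_Ticketing=22, EF_Staff briefing=32, EF_Rehearsal=23) = 32; EF_Signage = 32+14 = 46
Expected project duration μ = 46 weeks. Critical path: Permits → Catering order → Stage build → Staff briefing → Signage.

46 weeks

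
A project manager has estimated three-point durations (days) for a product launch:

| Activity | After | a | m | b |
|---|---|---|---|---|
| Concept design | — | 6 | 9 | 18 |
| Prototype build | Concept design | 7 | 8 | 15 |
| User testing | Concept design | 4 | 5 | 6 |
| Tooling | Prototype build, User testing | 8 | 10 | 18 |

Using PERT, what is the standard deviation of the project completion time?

2.92 days

te_Concept design = (6 + 4·9 + 18)/6 = 60/6 = 10; σ²_Concept design = ((18−6)/6)² = 4.000
te_Prototype build = (7 + 4·8 + 15)/6 = 54/6 = 9; σ²_Prototype build = ((15−7)/6)² = 1.778
te_User testing = (4 + 4·5 + 6)/6 = 30/6 = 5; σ²_User testing = ((6−4)/6)² = 0.111
te_Tooling = (8 + 4·10 + 18)/6 = 66/6 = 11; σ²_Tooling = ((18−8)/6)² = 2.778

Forward pass:
ES_Concept design = 0; EF_Concept design = 10
ES_Prototype build = 10; EF_Prototype build = 10+9 = 19
ES_User testing = 10; EF_User testing = 10+5 = 15
ES_Tooling = max(EF_Prototype build=19, EF_User testing=15) = 19; EF_Tooling = 19+11 = 30
Expected project duration μ = 30 days. Critical path: Concept design → Prototype build → Tooling.

Variance along critical path = 4.000 + 1.778 + 2.778 = 8.556
σ = √8.556 = 2.925 days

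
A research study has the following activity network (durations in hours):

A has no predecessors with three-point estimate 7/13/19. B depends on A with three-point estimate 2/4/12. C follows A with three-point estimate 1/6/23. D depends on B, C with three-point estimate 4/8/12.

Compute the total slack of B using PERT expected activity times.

te_A = (7 + 4·13 + 19)/6 = 78/6 = 13
te_B = (2 + 4·4 + 12)/6 = 30/6 = 5
te_C = (1 + 4·6 + 23)/6 = 48/6 = 8
te_D = (4 + 4·8 + 12)/6 = 48/6 = 8

Forward pass:
ES_A = 0; EF_A = 13
ES_B = 13; EF_B = 13+5 = 18
ES_C = 13; EF_C = 13+8 = 21
ES_D = max(EF_B=18, EF_C=21) = 21; EF_D = 21+8 = 29
Expected project duration μ = 29 hours. Critical path: A → C → D.

Backward pass:
LF_D = 29; LS_D = 29−8 = 21
LF_C = LS_D = 21; LS_C = 21−8 = 13
LF_B = LS_D = 21; LS_B = 21−5 = 16
LF_A = min(LS_B=16, LS_C=13) = 13; LS_A = 13−13 = 0
Slack_B = LS_B − ES_B = 16 − 13 = 3

3 hours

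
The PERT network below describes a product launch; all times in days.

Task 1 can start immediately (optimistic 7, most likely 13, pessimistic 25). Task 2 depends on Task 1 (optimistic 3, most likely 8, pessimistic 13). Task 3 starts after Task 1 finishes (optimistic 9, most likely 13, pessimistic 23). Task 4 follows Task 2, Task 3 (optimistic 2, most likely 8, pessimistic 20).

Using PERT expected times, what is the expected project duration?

37 days

te_Task 1 = (7 + 4·13 + 25)/6 = 84/6 = 14
te_Task 2 = (3 + 4·8 + 13)/6 = 48/6 = 8
te_Task 3 = (9 + 4·13 + 23)/6 = 84/6 = 14
te_Task 4 = (2 + 4·8 + 20)/6 = 54/6 = 9

Forward pass:
ES_Task 1 = 0; EF_Task 1 = 14
ES_Task 2 = 14; EF_Task 2 = 14+8 = 22
ES_Task 3 = 14; EF_Task 3 = 14+14 = 28
ES_Task 4 = max(EF_Task 2=22, EF_Task 3=28) = 28; EF_Task 4 = 28+9 = 37
Expected project duration μ = 37 days. Critical path: Task 1 → Task 3 → Task 4.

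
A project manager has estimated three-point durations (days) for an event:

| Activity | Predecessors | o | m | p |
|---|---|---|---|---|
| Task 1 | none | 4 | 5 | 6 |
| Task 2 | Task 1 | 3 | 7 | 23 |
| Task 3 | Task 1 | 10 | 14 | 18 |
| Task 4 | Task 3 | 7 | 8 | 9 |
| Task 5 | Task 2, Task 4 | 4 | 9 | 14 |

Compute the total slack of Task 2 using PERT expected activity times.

te_Task 1 = (4 + 4·5 + 6)/6 = 30/6 = 5
te_Task 2 = (3 + 4·7 + 23)/6 = 54/6 = 9
te_Task 3 = (10 + 4·14 + 18)/6 = 84/6 = 14
te_Task 4 = (7 + 4·8 + 9)/6 = 48/6 = 8
te_Task 5 = (4 + 4·9 + 14)/6 = 54/6 = 9

Forward pass:
ES_Task 1 = 0; EF_Task 1 = 5
ES_Task 2 = 5; EF_Task 2 = 5+9 = 14
ES_Task 3 = 5; EF_Task 3 = 5+14 = 19
ES_Task 4 = 19; EF_Task 4 = 19+8 = 27
ES_Task 5 = max(EF_Task 2=14, EF_Task 4=27) = 27; EF_Task 5 = 27+9 = 36
Expected project duration μ = 36 days. Critical path: Task 1 → Task 3 → Task 4 → Task 5.

Backward pass:
LF_Task 5 = 36; LS_Task 5 = 36−9 = 27
LF_Task 4 = LS_Task 5 = 27; LS_Task 4 = 27−8 = 19
LF_Task 3 = LS_Task 4 = 19; LS_Task 3 = 19−14 = 5
LF_Task 2 = LS_Task 5 = 27; LS_Task 2 = 27−9 = 18
LF_Task 1 = min(LS_Task 2=18, LS_Task 3=5) = 5; LS_Task 1 = 5−5 = 0
Slack_Task 2 = LS_Task 2 − ES_Task 2 = 18 − 5 = 13

13 days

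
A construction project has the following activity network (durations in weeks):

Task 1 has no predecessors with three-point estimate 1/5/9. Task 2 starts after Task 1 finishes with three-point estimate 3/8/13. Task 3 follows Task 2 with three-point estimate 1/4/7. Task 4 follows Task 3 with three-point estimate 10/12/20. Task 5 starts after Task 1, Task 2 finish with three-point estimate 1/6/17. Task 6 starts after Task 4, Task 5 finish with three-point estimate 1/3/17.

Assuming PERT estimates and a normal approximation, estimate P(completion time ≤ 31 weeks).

0.154

te_Task 1 = (1 + 4·5 + 9)/6 = 30/6 = 5; σ²_Task 1 = ((9−1)/6)² = 1.778
te_Task 2 = (3 + 4·8 + 13)/6 = 48/6 = 8; σ²_Task 2 = ((13−3)/6)² = 2.778
te_Task 3 = (1 + 4·4 + 7)/6 = 24/6 = 4; σ²_Task 3 = ((7−1)/6)² = 1.000
te_Task 4 = (10 + 4·12 + 20)/6 = 78/6 = 13; σ²_Task 4 = ((20−10)/6)² = 2.778
te_Task 5 = (1 + 4·6 + 17)/6 = 42/6 = 7; σ²_Task 5 = ((17−1)/6)² = 7.111
te_Task 6 = (1 + 4·3 + 17)/6 = 30/6 = 5; σ²_Task 6 = ((17−1)/6)² = 7.111

Forward pass:
ES_Task 1 = 0; EF_Task 1 = 5
ES_Task 2 = 5; EF_Task 2 = 5+8 = 13
ES_Task 3 = 13; EF_Task 3 = 13+4 = 17
ES_Task 4 = 17; EF_Task 4 = 17+13 = 30
ES_Task 5 = max(EF_Task 1=5, EF_Task 2=13) = 13; EF_Task 5 = 13+7 = 20
ES_Task 6 = max(EF_Task 4=30, EF_Task 5=20) = 30; EF_Task 6 = 30+5 = 35
Expected project duration μ = 35 weeks. Critical path: Task 1 → Task 2 → Task 3 → Task 4 → Task 6.

Variance along critical path = 1.778 + 2.778 + 1.000 + 2.778 + 7.111 = 15.444; σ = √15.444 = 3.930 weeks.
Z = (31 − 35) / 3.930 = -1.018
P(T ≤ 31) = Φ(-1.018) ≈ 0.154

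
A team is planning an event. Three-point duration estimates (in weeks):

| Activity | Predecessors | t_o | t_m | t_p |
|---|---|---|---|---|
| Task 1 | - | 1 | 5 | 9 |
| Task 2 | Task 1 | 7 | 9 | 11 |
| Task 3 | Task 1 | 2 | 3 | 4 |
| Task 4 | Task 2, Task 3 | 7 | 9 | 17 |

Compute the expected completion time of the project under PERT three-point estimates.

te_Task 1 = (1 + 4·5 + 9)/6 = 30/6 = 5
te_Task 2 = (7 + 4·9 + 11)/6 = 54/6 = 9
te_Task 3 = (2 + 4·3 + 4)/6 = 18/6 = 3
te_Task 4 = (7 + 4·9 + 17)/6 = 60/6 = 10

Forward pass:
ES_Task 1 = 0; EF_Task 1 = 5
ES_Task 2 = 5; EF_Task 2 = 5+9 = 14
ES_Task 3 = 5; EF_Task 3 = 5+3 = 8
ES_Task 4 = max(EF_Task 2=14, EF_Task 3=8) = 14; EF_Task 4 = 14+10 = 24
Expected project duration μ = 24 weeks. Critical path: Task 1 → Task 2 → Task 4.

24 weeks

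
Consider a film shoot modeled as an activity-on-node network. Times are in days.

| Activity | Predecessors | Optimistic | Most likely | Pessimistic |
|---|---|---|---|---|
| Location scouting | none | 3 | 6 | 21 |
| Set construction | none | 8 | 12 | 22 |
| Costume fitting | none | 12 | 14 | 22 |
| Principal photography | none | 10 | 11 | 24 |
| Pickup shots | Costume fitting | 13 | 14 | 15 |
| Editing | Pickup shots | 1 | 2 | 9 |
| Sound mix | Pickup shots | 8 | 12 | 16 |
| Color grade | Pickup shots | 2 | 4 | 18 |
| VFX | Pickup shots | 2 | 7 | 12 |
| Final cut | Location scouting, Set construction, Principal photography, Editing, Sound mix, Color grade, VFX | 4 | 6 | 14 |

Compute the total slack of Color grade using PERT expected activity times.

te_Location scouting = (3 + 4·6 + 21)/6 = 48/6 = 8
te_Set construction = (8 + 4·12 + 22)/6 = 78/6 = 13
te_Costume fitting = (12 + 4·14 + 22)/6 = 90/6 = 15
te_Principal photography = (10 + 4·11 + 24)/6 = 78/6 = 13
te_Pickup shots = (13 + 4·14 + 15)/6 = 84/6 = 14
te_Editing = (1 + 4·2 + 9)/6 = 18/6 = 3
te_Sound mix = (8 + 4·12 + 16)/6 = 72/6 = 12
te_Color grade = (2 + 4·4 + 18)/6 = 36/6 = 6
te_VFX = (2 + 4·7 + 12)/6 = 42/6 = 7
te_Final cut = (4 + 4·6 + 14)/6 = 42/6 = 7

Forward pass:
ES_Location scouting = 0; EF_Location scouting = 8
ES_Set construction = 0; EF_Set construction = 13
ES_Costume fitting = 0; EF_Costume fitting = 15
ES_Principal photography = 0; EF_Principal photography = 13
ES_Pickup shots = 15; EF_Pickup shots = 15+14 = 29
ES_Editing = 29; EF_Editing = 29+3 = 32
ES_Sound mix = 29; EF_Sound mix = 29+12 = 41
ES_Color grade = 29; EF_Color grade = 29+6 = 35
ES_VFX = 29; EF_VFX = 29+7 = 36
ES_Final cut = max(EF_Location scouting=8, EF_Set construction=13, EF_Principal photography=13, EF_Editing=32, EF_Sound mix=41, EF_Color grade=35, EF_VFX=36) = 41; EF_Final cut = 41+7 = 48
Expected project duration μ = 48 days. Critical path: Costume fitting → Pickup shots → Sound mix → Final cut.

Backward pass:
LF_Final cut = 48; LS_Final cut = 48−7 = 41
LF_VFX = LS_Final cut = 41; LS_VFX = 41−7 = 34
LF_Color grade = LS_Final cut = 41; LS_Color grade = 41−6 = 35
LF_Sound mix = LS_Final cut = 41; LS_Sound mix = 41−12 = 29
LF_Editing = LS_Final cut = 41; LS_Editing = 41−3 = 38
LF_Pickup shots = min(LS_Editing=38, LS_Sound mix=29, LS_Color grade=35, LS_VFX=34) = 29; LS_Pickup shots = 29−14 = 15
LF_Principal photography = LS_Final cut = 41; LS_Principal photography = 41−13 = 28
LF_Costume fitting = LS_Pickup shots = 15; LS_Costume fitting = 15−15 = 0
LF_Set construction = LS_Final cut = 41; LS_Set construction = 41−13 = 28
LF_Location scouting = LS_Final cut = 41; LS_Location scouting = 41−8 = 33
Slack_Color grade = LS_Color grade − ES_Color grade = 35 − 29 = 6

6 days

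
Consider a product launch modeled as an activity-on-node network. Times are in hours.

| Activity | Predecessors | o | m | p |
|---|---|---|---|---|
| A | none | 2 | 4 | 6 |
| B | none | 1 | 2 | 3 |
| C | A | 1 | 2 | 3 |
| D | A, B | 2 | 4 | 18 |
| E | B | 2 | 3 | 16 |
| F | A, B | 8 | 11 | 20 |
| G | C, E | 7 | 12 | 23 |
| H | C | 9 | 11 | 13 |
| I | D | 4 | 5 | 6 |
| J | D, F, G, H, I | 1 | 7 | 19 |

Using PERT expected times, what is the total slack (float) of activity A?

1 hours

te_A = (2 + 4·4 + 6)/6 = 24/6 = 4
te_B = (1 + 4·2 + 3)/6 = 12/6 = 2
te_C = (1 + 4·2 + 3)/6 = 12/6 = 2
te_D = (2 + 4·4 + 18)/6 = 36/6 = 6
te_E = (2 + 4·3 + 16)/6 = 30/6 = 5
te_F = (8 + 4·11 + 20)/6 = 72/6 = 12
te_G = (7 + 4·12 + 23)/6 = 78/6 = 13
te_H = (9 + 4·11 + 13)/6 = 66/6 = 11
te_I = (4 + 4·5 + 6)/6 = 30/6 = 5
te_J = (1 + 4·7 + 19)/6 = 48/6 = 8

Forward pass:
ES_A = 0; EF_A = 4
ES_B = 0; EF_B = 2
ES_C = 4; EF_C = 4+2 = 6
ES_D = max(EF_A=4, EF_B=2) = 4; EF_D = 4+6 = 10
ES_E = 2; EF_E = 2+5 = 7
ES_F = max(EF_A=4, EF_B=2) = 4; EF_F = 4+12 = 16
ES_G = max(EF_C=6, EF_E=7) = 7; EF_G = 7+13 = 20
ES_H = 6; EF_H = 6+11 = 17
ES_I = 10; EF_I = 10+5 = 15
ES_J = max(EF_D=10, EF_F=16, EF_G=20, EF_H=17, EF_I=15) = 20; EF_J = 20+8 = 28
Expected project duration μ = 28 hours. Critical path: B → E → G → J.

Backward pass:
LF_J = 28; LS_J = 28−8 = 20
LF_I = LS_J = 20; LS_I = 20−5 = 15
LF_H = LS_J = 20; LS_H = 20−11 = 9
LF_G = LS_J = 20; LS_G = 20−13 = 7
LF_F = LS_J = 20; LS_F = 20−12 = 8
LF_E = LS_G = 7; LS_E = 7−5 = 2
LF_D = min(LS_I=15, LS_J=20) = 15; LS_D = 15−6 = 9
LF_C = min(LS_G=7, LS_H=9) = 7; LS_C = 7−2 = 5
LF_B = min(LS_D=9, LS_E=2, LS_F=8) = 2; LS_B = 2−2 = 0
LF_A = min(LS_C=5, LS_D=9, LS_F=8) = 5; LS_A = 5−4 = 1
Slack_A = LS_A − ES_A = 1 − 0 = 1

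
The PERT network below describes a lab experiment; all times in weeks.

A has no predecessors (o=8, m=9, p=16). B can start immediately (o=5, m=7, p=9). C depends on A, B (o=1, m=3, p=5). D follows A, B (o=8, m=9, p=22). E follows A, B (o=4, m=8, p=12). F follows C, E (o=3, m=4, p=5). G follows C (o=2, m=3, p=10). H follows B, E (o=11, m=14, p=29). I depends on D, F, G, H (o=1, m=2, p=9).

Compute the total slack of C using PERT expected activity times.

te_A = (8 + 4·9 + 16)/6 = 60/6 = 10
te_B = (5 + 4·7 + 9)/6 = 42/6 = 7
te_C = (1 + 4·3 + 5)/6 = 18/6 = 3
te_D = (8 + 4·9 + 22)/6 = 66/6 = 11
te_E = (4 + 4·8 + 12)/6 = 48/6 = 8
te_F = (3 + 4·4 + 5)/6 = 24/6 = 4
te_G = (2 + 4·3 + 10)/6 = 24/6 = 4
te_H = (11 + 4·14 + 29)/6 = 96/6 = 16
te_I = (1 + 4·2 + 9)/6 = 18/6 = 3

Forward pass:
ES_A = 0; EF_A = 10
ES_B = 0; EF_B = 7
ES_C = max(EF_A=10, EF_B=7) = 10; EF_C = 10+3 = 13
ES_D = max(EF_A=10, EF_B=7) = 10; EF_D = 10+11 = 21
ES_E = max(EF_A=10, EF_B=7) = 10; EF_E = 10+8 = 18
ES_F = max(EF_C=13, EF_E=18) = 18; EF_F = 18+4 = 22
ES_G = 13; EF_G = 13+4 = 17
ES_H = max(EF_B=7, EF_E=18) = 18; EF_H = 18+16 = 34
ES_I = max(EF_D=21, EF_F=22, EF_G=17, EF_H=34) = 34; EF_I = 34+3 = 37
Expected project duration μ = 37 weeks. Critical path: A → E → H → I.

Backward pass:
LF_I = 37; LS_I = 37−3 = 34
LF_H = LS_I = 34; LS_H = 34−16 = 18
LF_G = LS_I = 34; LS_G = 34−4 = 30
LF_F = LS_I = 34; LS_F = 34−4 = 30
LF_E = min(LS_F=30, LS_H=18) = 18; LS_E = 18−8 = 10
LF_D = LS_I = 34; LS_D = 34−11 = 23
LF_C = min(LS_F=30, LS_G=30) = 30; LS_C = 30−3 = 27
LF_B = min(LS_C=27, LS_D=23, LS_E=10, LS_H=18) = 10; LS_B = 10−7 = 3
LF_A = min(LS_C=27, LS_D=23, LS_E=10) = 10; LS_A = 10−10 = 0
Slack_C = LS_C − ES_C = 27 − 10 = 17

17 weeks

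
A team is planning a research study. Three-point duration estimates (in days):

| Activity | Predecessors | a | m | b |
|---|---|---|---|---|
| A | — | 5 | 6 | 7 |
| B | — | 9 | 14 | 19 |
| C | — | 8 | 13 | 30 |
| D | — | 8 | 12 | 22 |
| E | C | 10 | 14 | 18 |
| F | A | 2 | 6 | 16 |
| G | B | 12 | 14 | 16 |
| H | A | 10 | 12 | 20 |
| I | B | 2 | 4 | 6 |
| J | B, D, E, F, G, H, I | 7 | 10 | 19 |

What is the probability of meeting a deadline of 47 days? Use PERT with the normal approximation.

te_A = (5 + 4·6 + 7)/6 = 36/6 = 6; σ²_A = ((7−5)/6)² = 0.111
te_B = (9 + 4·14 + 19)/6 = 84/6 = 14; σ²_B = ((19−9)/6)² = 2.778
te_C = (8 + 4·13 + 30)/6 = 90/6 = 15; σ²_C = ((30−8)/6)² = 13.444
te_D = (8 + 4·12 + 22)/6 = 78/6 = 13; σ²_D = ((22−8)/6)² = 5.444
te_E = (10 + 4·14 + 18)/6 = 84/6 = 14; σ²_E = ((18−10)/6)² = 1.778
te_F = (2 + 4·6 + 16)/6 = 42/6 = 7; σ²_F = ((16−2)/6)² = 5.444
te_G = (12 + 4·14 + 16)/6 = 84/6 = 14; σ²_G = ((16−12)/6)² = 0.444
te_H = (10 + 4·12 + 20)/6 = 78/6 = 13; σ²_H = ((20−10)/6)² = 2.778
te_I = (2 + 4·4 + 6)/6 = 24/6 = 4; σ²_I = ((6−2)/6)² = 0.444
te_J = (7 + 4·10 + 19)/6 = 66/6 = 11; σ²_J = ((19−7)/6)² = 4.000

Forward pass:
ES_A = 0; EF_A = 6
ES_B = 0; EF_B = 14
ES_C = 0; EF_C = 15
ES_D = 0; EF_D = 13
ES_E = 15; EF_E = 15+14 = 29
ES_F = 6; EF_F = 6+7 = 13
ES_G = 14; EF_G = 14+14 = 28
ES_H = 6; EF_H = 6+13 = 19
ES_I = 14; EF_I = 14+4 = 18
ES_J = max(EF_B=14, EF_D=13, EF_E=29, EF_F=13, EF_G=28, EF_H=19, EF_I=18) = 29; EF_J = 29+11 = 40
Expected project duration μ = 40 days. Critical path: C → E → J.

Variance along critical path = 13.444 + 1.778 + 4.000 = 19.222; σ = √19.222 = 4.384 days.
Z = (47 − 40) / 4.384 = 1.597
P(T ≤ 47) = Φ(1.597) ≈ 0.945

0.945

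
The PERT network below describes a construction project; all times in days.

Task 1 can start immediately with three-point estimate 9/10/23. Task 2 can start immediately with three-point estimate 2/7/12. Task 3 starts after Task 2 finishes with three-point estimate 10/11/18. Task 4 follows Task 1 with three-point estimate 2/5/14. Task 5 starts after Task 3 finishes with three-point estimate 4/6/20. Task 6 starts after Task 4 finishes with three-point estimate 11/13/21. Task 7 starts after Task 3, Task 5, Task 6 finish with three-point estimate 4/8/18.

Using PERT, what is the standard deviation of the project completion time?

4.20 days

te_Task 1 = (9 + 4·10 + 23)/6 = 72/6 = 12; σ²_Task 1 = ((23−9)/6)² = 5.444
te_Task 2 = (2 + 4·7 + 12)/6 = 42/6 = 7; σ²_Task 2 = ((12−2)/6)² = 2.778
te_Task 3 = (10 + 4·11 + 18)/6 = 72/6 = 12; σ²_Task 3 = ((18−10)/6)² = 1.778
te_Task 4 = (2 + 4·5 + 14)/6 = 36/6 = 6; σ²_Task 4 = ((14−2)/6)² = 4.000
te_Task 5 = (4 + 4·6 + 20)/6 = 48/6 = 8; σ²_Task 5 = ((20−4)/6)² = 7.111
te_Task 6 = (11 + 4·13 + 21)/6 = 84/6 = 14; σ²_Task 6 = ((21−11)/6)² = 2.778
te_Task 7 = (4 + 4·8 + 18)/6 = 54/6 = 9; σ²_Task 7 = ((18−4)/6)² = 5.444

Forward pass:
ES_Task 1 = 0; EF_Task 1 = 12
ES_Task 2 = 0; EF_Task 2 = 7
ES_Task 3 = 7; EF_Task 3 = 7+12 = 19
ES_Task 4 = 12; EF_Task 4 = 12+6 = 18
ES_Task 5 = 19; EF_Task 5 = 19+8 = 27
ES_Task 6 = 18; EF_Task 6 = 18+14 = 32
ES_Task 7 = max(EF_Task 3=19, EF_Task 5=27, EF_Task 6=32) = 32; EF_Task 7 = 32+9 = 41
Expected project duration μ = 41 days. Critical path: Task 1 → Task 4 → Task 6 → Task 7.

Variance along critical path = 5.444 + 4.000 + 2.778 + 5.444 = 17.667
σ = √17.667 = 4.203 days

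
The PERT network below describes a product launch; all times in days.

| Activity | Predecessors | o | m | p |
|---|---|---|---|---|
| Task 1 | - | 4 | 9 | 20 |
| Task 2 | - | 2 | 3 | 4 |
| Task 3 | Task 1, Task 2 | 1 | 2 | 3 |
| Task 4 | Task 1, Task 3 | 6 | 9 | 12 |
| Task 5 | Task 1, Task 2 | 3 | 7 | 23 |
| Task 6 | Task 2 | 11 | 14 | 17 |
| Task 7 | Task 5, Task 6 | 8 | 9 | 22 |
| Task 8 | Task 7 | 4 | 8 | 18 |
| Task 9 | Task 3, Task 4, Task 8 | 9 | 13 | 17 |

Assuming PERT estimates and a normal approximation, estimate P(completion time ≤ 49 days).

te_Task 1 = (4 + 4·9 + 20)/6 = 60/6 = 10; σ²_Task 1 = ((20−4)/6)² = 7.111
te_Task 2 = (2 + 4·3 + 4)/6 = 18/6 = 3; σ²_Task 2 = ((4−2)/6)² = 0.111
te_Task 3 = (1 + 4·2 + 3)/6 = 12/6 = 2; σ²_Task 3 = ((3−1)/6)² = 0.111
te_Task 4 = (6 + 4·9 + 12)/6 = 54/6 = 9; σ²_Task 4 = ((12−6)/6)² = 1.000
te_Task 5 = (3 + 4·7 + 23)/6 = 54/6 = 9; σ²_Task 5 = ((23−3)/6)² = 11.111
te_Task 6 = (11 + 4·14 + 17)/6 = 84/6 = 14; σ²_Task 6 = ((17−11)/6)² = 1.000
te_Task 7 = (8 + 4·9 + 22)/6 = 66/6 = 11; σ²_Task 7 = ((22−8)/6)² = 5.444
te_Task 8 = (4 + 4·8 + 18)/6 = 54/6 = 9; σ²_Task 8 = ((18−4)/6)² = 5.444
te_Task 9 = (9 + 4·13 + 17)/6 = 78/6 = 13; σ²_Task 9 = ((17−9)/6)² = 1.778

Forward pass:
ES_Task 1 = 0; EF_Task 1 = 10
ES_Task 2 = 0; EF_Task 2 = 3
ES_Task 3 = max(EF_Task 1=10, EF_Task 2=3) = 10; EF_Task 3 = 10+2 = 12
ES_Task 4 = max(EF_Task 1=10, EF_Task 3=12) = 12; EF_Task 4 = 12+9 = 21
ES_Task 5 = max(EF_Task 1=10, EF_Task 2=3) = 10; EF_Task 5 = 10+9 = 19
ES_Task 6 = 3; EF_Task 6 = 3+14 = 17
ES_Task 7 = max(EF_Task 5=19, EF_Task 6=17) = 19; EF_Task 7 = 19+11 = 30
ES_Task 8 = 30; EF_Task 8 = 30+9 = 39
ES_Task 9 = max(EF_Task 3=12, EF_Task 4=21, EF_Task 8=39) = 39; EF_Task 9 = 39+13 = 52
Expected project duration μ = 52 days. Critical path: Task 1 → Task 5 → Task 7 → Task 8 → Task 9.

Variance along critical path = 7.111 + 11.111 + 5.444 + 5.444 + 1.778 = 30.889; σ = √30.889 = 5.558 days.
Z = (49 − 52) / 5.558 = -0.540
P(T ≤ 49) = Φ(-0.540) ≈ 0.295

0.295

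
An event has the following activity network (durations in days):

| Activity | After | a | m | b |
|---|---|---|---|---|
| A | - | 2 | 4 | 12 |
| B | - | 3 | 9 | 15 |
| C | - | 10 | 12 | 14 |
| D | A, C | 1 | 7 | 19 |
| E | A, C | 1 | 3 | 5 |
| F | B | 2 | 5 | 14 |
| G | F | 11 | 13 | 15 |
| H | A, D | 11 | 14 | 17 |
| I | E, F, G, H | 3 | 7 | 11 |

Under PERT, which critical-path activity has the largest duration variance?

D

te_A = (2 + 4·4 + 12)/6 = 30/6 = 5; σ²_A = ((12−2)/6)² = 2.778
te_B = (3 + 4·9 + 15)/6 = 54/6 = 9; σ²_B = ((15−3)/6)² = 4.000
te_C = (10 + 4·12 + 14)/6 = 72/6 = 12; σ²_C = ((14−10)/6)² = 0.444
te_D = (1 + 4·7 + 19)/6 = 48/6 = 8; σ²_D = ((19−1)/6)² = 9.000
te_E = (1 + 4·3 + 5)/6 = 18/6 = 3; σ²_E = ((5−1)/6)² = 0.444
te_F = (2 + 4·5 + 14)/6 = 36/6 = 6; σ²_F = ((14−2)/6)² = 4.000
te_G = (11 + 4·13 + 15)/6 = 78/6 = 13; σ²_G = ((15−11)/6)² = 0.444
te_H = (11 + 4·14 + 17)/6 = 84/6 = 14; σ²_H = ((17−11)/6)² = 1.000
te_I = (3 + 4·7 + 11)/6 = 42/6 = 7; σ²_I = ((11−3)/6)² = 1.778

Forward pass:
ES_A = 0; EF_A = 5
ES_B = 0; EF_B = 9
ES_C = 0; EF_C = 12
ES_D = max(EF_A=5, EF_C=12) = 12; EF_D = 12+8 = 20
ES_E = max(EF_A=5, EF_C=12) = 12; EF_E = 12+3 = 15
ES_F = 9; EF_F = 9+6 = 15
ES_G = 15; EF_G = 15+13 = 28
ES_H = max(EF_A=5, EF_D=20) = 20; EF_H = 20+14 = 34
ES_I = max(EF_E=15, EF_F=15, EF_G=28, EF_H=34) = 34; EF_I = 34+7 = 41
Expected project duration μ = 41 days. Critical path: C → D → H → I.

Variances on critical path: σ²_C=0.444, σ²_D=9.000, σ²_H=1.000, σ²_I=1.778.
Largest is σ²_D = 9.000.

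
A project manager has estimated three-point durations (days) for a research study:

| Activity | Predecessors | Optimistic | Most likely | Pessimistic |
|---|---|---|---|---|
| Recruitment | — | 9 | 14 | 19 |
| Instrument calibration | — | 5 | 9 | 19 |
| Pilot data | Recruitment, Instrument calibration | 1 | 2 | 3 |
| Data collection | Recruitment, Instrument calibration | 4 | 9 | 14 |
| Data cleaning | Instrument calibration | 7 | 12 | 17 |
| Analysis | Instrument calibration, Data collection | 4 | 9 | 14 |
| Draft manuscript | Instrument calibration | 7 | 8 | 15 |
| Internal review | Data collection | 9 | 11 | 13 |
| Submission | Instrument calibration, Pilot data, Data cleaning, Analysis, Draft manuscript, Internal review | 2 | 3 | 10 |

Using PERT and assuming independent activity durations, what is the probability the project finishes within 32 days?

0.016

te_Recruitment = (9 + 4·14 + 19)/6 = 84/6 = 14; σ²_Recruitment = ((19−9)/6)² = 2.778
te_Instrument calibration = (5 + 4·9 + 19)/6 = 60/6 = 10; σ²_Instrument calibration = ((19−5)/6)² = 5.444
te_Pilot data = (1 + 4·2 + 3)/6 = 12/6 = 2; σ²_Pilot data = ((3−1)/6)² = 0.111
te_Data collection = (4 + 4·9 + 14)/6 = 54/6 = 9; σ²_Data collection = ((14−4)/6)² = 2.778
te_Data cleaning = (7 + 4·12 + 17)/6 = 72/6 = 12; σ²_Data cleaning = ((17−7)/6)² = 2.778
te_Analysis = (4 + 4·9 + 14)/6 = 54/6 = 9; σ²_Analysis = ((14−4)/6)² = 2.778
te_Draft manuscript = (7 + 4·8 + 15)/6 = 54/6 = 9; σ²_Draft manuscript = ((15−7)/6)² = 1.778
te_Internal review = (9 + 4·11 + 13)/6 = 66/6 = 11; σ²_Internal review = ((13−9)/6)² = 0.444
te_Submission = (2 + 4·3 + 10)/6 = 24/6 = 4; σ²_Submission = ((10−2)/6)² = 1.778

Forward pass:
ES_Recruitment = 0; EF_Recruitment = 14
ES_Instrument calibration = 0; EF_Instrument calibration = 10
ES_Pilot data = max(EF_Recruitment=14, EF_Instrument calibration=10) = 14; EF_Pilot data = 14+2 = 16
ES_Data collection = max(EF_Recruitment=14, EF_Instrument calibration=10) = 14; EF_Data collection = 14+9 = 23
ES_Data cleaning = 10; EF_Data cleaning = 10+12 = 22
ES_Analysis = max(EF_Instrument calibration=10, EF_Data collection=23) = 23; EF_Analysis = 23+9 = 32
ES_Draft manuscript = 10; EF_Draft manuscript = 10+9 = 19
ES_Internal review = 23; EF_Internal review = 23+11 = 34
ES_Submission = max(EF_Instrument calibration=10, EF_Pilot data=16, EF_Data cleaning=22, EF_Analysis=32, EF_Draft manuscript=19, EF_Internal review=34) = 34; EF_Submission = 34+4 = 38
Expected project duration μ = 38 days. Critical path: Recruitment → Data collection → Internal review → Submission.

Variance along critical path = 2.778 + 2.778 + 0.444 + 1.778 = 7.778; σ = √7.778 = 2.789 days.
Z = (32 − 38) / 2.789 = -2.151
P(T ≤ 32) = Φ(-2.151) ≈ 0.016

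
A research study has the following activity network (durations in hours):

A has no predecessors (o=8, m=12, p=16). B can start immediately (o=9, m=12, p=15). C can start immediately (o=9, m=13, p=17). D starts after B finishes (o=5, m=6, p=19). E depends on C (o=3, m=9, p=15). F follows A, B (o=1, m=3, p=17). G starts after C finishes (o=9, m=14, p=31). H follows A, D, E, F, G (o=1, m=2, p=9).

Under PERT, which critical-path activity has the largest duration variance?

G

te_A = (8 + 4·12 + 16)/6 = 72/6 = 12; σ²_A = ((16−8)/6)² = 1.778
te_B = (9 + 4·12 + 15)/6 = 72/6 = 12; σ²_B = ((15−9)/6)² = 1.000
te_C = (9 + 4·13 + 17)/6 = 78/6 = 13; σ²_C = ((17−9)/6)² = 1.778
te_D = (5 + 4·6 + 19)/6 = 48/6 = 8; σ²_D = ((19−5)/6)² = 5.444
te_E = (3 + 4·9 + 15)/6 = 54/6 = 9; σ²_E = ((15−3)/6)² = 4.000
te_F = (1 + 4·3 + 17)/6 = 30/6 = 5; σ²_F = ((17−1)/6)² = 7.111
te_G = (9 + 4·14 + 31)/6 = 96/6 = 16; σ²_G = ((31−9)/6)² = 13.444
te_H = (1 + 4·2 + 9)/6 = 18/6 = 3; σ²_H = ((9−1)/6)² = 1.778

Forward pass:
ES_A = 0; EF_A = 12
ES_B = 0; EF_B = 12
ES_C = 0; EF_C = 13
ES_D = 12; EF_D = 12+8 = 20
ES_E = 13; EF_E = 13+9 = 22
ES_F = max(EF_A=12, EF_B=12) = 12; EF_F = 12+5 = 17
ES_G = 13; EF_G = 13+16 = 29
ES_H = max(EF_A=12, EF_D=20, EF_E=22, EF_F=17, EF_G=29) = 29; EF_H = 29+3 = 32
Expected project duration μ = 32 hours. Critical path: C → G → H.

Variances on critical path: σ²_C=1.778, σ²_G=13.444, σ²_H=1.778.
Largest is σ²_G = 13.444.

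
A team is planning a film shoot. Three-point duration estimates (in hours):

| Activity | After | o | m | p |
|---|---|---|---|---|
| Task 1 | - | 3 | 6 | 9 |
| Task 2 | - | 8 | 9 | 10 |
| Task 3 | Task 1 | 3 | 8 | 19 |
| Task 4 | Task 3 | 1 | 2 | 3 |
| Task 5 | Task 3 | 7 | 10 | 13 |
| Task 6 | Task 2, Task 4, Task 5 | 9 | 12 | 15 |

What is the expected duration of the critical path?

te_Task 1 = (3 + 4·6 + 9)/6 = 36/6 = 6
te_Task 2 = (8 + 4·9 + 10)/6 = 54/6 = 9
te_Task 3 = (3 + 4·8 + 19)/6 = 54/6 = 9
te_Task 4 = (1 + 4·2 + 3)/6 = 12/6 = 2
te_Task 5 = (7 + 4·10 + 13)/6 = 60/6 = 10
te_Task 6 = (9 + 4·12 + 15)/6 = 72/6 = 12

Forward pass:
ES_Task 1 = 0; EF_Task 1 = 6
ES_Task 2 = 0; EF_Task 2 = 9
ES_Task 3 = 6; EF_Task 3 = 6+9 = 15
ES_Task 4 = 15; EF_Task 4 = 15+2 = 17
ES_Task 5 = 15; EF_Task 5 = 15+10 = 25
ES_Task 6 = max(EF_Task 2=9, EF_Task 4=17, EF_Task 5=25) = 25; EF_Task 6 = 25+12 = 37
Expected project duration μ = 37 hours. Critical path: Task 1 → Task 3 → Task 5 → Task 6.

37 hours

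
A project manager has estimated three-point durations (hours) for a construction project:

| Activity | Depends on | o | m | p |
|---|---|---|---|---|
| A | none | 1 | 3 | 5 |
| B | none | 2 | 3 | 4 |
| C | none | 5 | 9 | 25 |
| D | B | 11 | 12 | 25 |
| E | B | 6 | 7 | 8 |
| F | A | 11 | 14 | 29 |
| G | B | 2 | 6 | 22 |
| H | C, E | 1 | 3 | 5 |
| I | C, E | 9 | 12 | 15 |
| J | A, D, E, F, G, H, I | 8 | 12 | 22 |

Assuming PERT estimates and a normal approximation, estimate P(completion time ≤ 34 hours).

te_A = (1 + 4·3 + 5)/6 = 18/6 = 3; σ²_A = ((5−1)/6)² = 0.444
te_B = (2 + 4·3 + 4)/6 = 18/6 = 3; σ²_B = ((4−2)/6)² = 0.111
te_C = (5 + 4·9 + 25)/6 = 66/6 = 11; σ²_C = ((25−5)/6)² = 11.111
te_D = (11 + 4·12 + 25)/6 = 84/6 = 14; σ²_D = ((25−11)/6)² = 5.444
te_E = (6 + 4·7 + 8)/6 = 42/6 = 7; σ²_E = ((8−6)/6)² = 0.111
te_F = (11 + 4·14 + 29)/6 = 96/6 = 16; σ²_F = ((29−11)/6)² = 9.000
te_G = (2 + 4·6 + 22)/6 = 48/6 = 8; σ²_G = ((22−2)/6)² = 11.111
te_H = (1 + 4·3 + 5)/6 = 18/6 = 3; σ²_H = ((5−1)/6)² = 0.444
te_I = (9 + 4·12 + 15)/6 = 72/6 = 12; σ²_I = ((15−9)/6)² = 1.000
te_J = (8 + 4·12 + 22)/6 = 78/6 = 13; σ²_J = ((22−8)/6)² = 5.444

Forward pass:
ES_A = 0; EF_A = 3
ES_B = 0; EF_B = 3
ES_C = 0; EF_C = 11
ES_D = 3; EF_D = 3+14 = 17
ES_E = 3; EF_E = 3+7 = 10
ES_F = 3; EF_F = 3+16 = 19
ES_G = 3; EF_G = 3+8 = 11
ES_H = max(EF_C=11, EF_E=10) = 11; EF_H = 11+3 = 14
ES_I = max(EF_C=11, EF_E=10) = 11; EF_I = 11+12 = 23
ES_J = max(EF_A=3, EF_D=17, EF_E=10, EF_F=19, EF_G=11, EF_H=14, EF_I=23) = 23; EF_J = 23+13 = 36
Expected project duration μ = 36 hours. Critical path: C → I → J.

Variance along critical path = 11.111 + 1.000 + 5.444 = 17.556; σ = √17.556 = 4.190 hours.
Z = (34 − 36) / 4.190 = -0.477
P(T ≤ 34) = Φ(-0.477) ≈ 0.317

0.317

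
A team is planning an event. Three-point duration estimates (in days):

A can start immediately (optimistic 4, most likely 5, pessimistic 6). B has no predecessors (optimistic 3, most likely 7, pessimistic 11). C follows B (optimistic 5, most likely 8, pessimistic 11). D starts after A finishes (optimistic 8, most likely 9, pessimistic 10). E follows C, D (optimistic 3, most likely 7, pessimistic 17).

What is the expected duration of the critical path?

23 days

te_A = (4 + 4·5 + 6)/6 = 30/6 = 5
te_B = (3 + 4·7 + 11)/6 = 42/6 = 7
te_C = (5 + 4·8 + 11)/6 = 48/6 = 8
te_D = (8 + 4·9 + 10)/6 = 54/6 = 9
te_E = (3 + 4·7 + 17)/6 = 48/6 = 8

Forward pass:
ES_A = 0; EF_A = 5
ES_B = 0; EF_B = 7
ES_C = 7; EF_C = 7+8 = 15
ES_D = 5; EF_D = 5+9 = 14
ES_E = max(EF_C=15, EF_D=14) = 15; EF_E = 15+8 = 23
Expected project duration μ = 23 days. Critical path: B → C → E.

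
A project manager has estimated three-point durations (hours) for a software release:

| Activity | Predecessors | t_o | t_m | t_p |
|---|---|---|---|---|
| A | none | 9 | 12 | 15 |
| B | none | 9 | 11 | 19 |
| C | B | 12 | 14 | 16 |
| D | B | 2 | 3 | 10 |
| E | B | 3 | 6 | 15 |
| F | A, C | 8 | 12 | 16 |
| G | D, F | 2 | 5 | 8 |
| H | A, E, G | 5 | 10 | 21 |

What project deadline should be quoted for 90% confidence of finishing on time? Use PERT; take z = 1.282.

58.6 hours

te_A = (9 + 4·12 + 15)/6 = 72/6 = 12; σ²_A = ((15−9)/6)² = 1.000
te_B = (9 + 4·11 + 19)/6 = 72/6 = 12; σ²_B = ((19−9)/6)² = 2.778
te_C = (12 + 4·14 + 16)/6 = 84/6 = 14; σ²_C = ((16−12)/6)² = 0.444
te_D = (2 + 4·3 + 10)/6 = 24/6 = 4; σ²_D = ((10−2)/6)² = 1.778
te_E = (3 + 4·6 + 15)/6 = 42/6 = 7; σ²_E = ((15−3)/6)² = 4.000
te_F = (8 + 4·12 + 16)/6 = 72/6 = 12; σ²_F = ((16−8)/6)² = 1.778
te_G = (2 + 4·5 + 8)/6 = 30/6 = 5; σ²_G = ((8−2)/6)² = 1.000
te_H = (5 + 4·10 + 21)/6 = 66/6 = 11; σ²_H = ((21−5)/6)² = 7.111

Forward pass:
ES_A = 0; EF_A = 12
ES_B = 0; EF_B = 12
ES_C = 12; EF_C = 12+14 = 26
ES_D = 12; EF_D = 12+4 = 16
ES_E = 12; EF_E = 12+7 = 19
ES_F = max(EF_A=12, EF_C=26) = 26; EF_F = 26+12 = 38
ES_G = max(EF_D=16, EF_F=38) = 38; EF_G = 38+5 = 43
ES_H = max(EF_A=12, EF_E=19, EF_G=43) = 43; EF_H = 43+11 = 54
Expected project duration μ = 54 hours. Critical path: B → C → F → G → H.

Variance along critical path = 2.778 + 0.444 + 1.778 + 1.000 + 7.111 = 13.111; σ = 3.621 hours.
D = μ + z·σ = 54 + 1.282·3.621 = 58.6 hours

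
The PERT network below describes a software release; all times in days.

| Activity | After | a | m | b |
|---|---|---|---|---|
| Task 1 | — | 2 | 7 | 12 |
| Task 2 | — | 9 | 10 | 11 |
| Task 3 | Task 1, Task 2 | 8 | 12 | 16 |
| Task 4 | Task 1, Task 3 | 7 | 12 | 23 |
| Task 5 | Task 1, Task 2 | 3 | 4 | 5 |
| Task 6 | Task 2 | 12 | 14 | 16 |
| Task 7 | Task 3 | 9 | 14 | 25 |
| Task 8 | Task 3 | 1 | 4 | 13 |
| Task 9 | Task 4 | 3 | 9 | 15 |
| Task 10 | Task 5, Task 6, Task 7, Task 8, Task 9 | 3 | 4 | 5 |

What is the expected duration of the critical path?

te_Task 1 = (2 + 4·7 + 12)/6 = 42/6 = 7
te_Task 2 = (9 + 4·10 + 11)/6 = 60/6 = 10
te_Task 3 = (8 + 4·12 + 16)/6 = 72/6 = 12
te_Task 4 = (7 + 4·12 + 23)/6 = 78/6 = 13
te_Task 5 = (3 + 4·4 + 5)/6 = 24/6 = 4
te_Task 6 = (12 + 4·14 + 16)/6 = 84/6 = 14
te_Task 7 = (9 + 4·14 + 25)/6 = 90/6 = 15
te_Task 8 = (1 + 4·4 + 13)/6 = 30/6 = 5
te_Task 9 = (3 + 4·9 + 15)/6 = 54/6 = 9
te_Task 10 = (3 + 4·4 + 5)/6 = 24/6 = 4

Forward pass:
ES_Task 1 = 0; EF_Task 1 = 7
ES_Task 2 = 0; EF_Task 2 = 10
ES_Task 3 = max(EF_Task 1=7, EF_Task 2=10) = 10; EF_Task 3 = 10+12 = 22
ES_Task 4 = max(EF_Task 1=7, EF_Task 3=22) = 22; EF_Task 4 = 22+13 = 35
ES_Task 5 = max(EF_Task 1=7, EF_Task 2=10) = 10; EF_Task 5 = 10+4 = 14
ES_Task 6 = 10; EF_Task 6 = 10+14 = 24
ES_Task 7 = 22; EF_Task 7 = 22+15 = 37
ES_Task 8 = 22; EF_Task 8 = 22+5 = 27
ES_Task 9 = 35; EF_Task 9 = 35+9 = 44
ES_Task 10 = max(EF_Task 5=14, EF_Task 6=24, EF_Task 7=37, EF_Task 8=27, EF_Task 9=44) = 44; EF_Task 10 = 44+4 = 48
Expected project duration μ = 48 days. Critical path: Task 2 → Task 3 → Task 4 → Task 9 → Task 10.

48 days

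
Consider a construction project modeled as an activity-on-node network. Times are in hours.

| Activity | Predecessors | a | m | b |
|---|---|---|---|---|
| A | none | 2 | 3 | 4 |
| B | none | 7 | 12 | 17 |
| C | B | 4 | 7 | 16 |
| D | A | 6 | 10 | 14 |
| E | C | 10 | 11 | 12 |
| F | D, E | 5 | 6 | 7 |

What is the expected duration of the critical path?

37 hours

te_A = (2 + 4·3 + 4)/6 = 18/6 = 3
te_B = (7 + 4·12 + 17)/6 = 72/6 = 12
te_C = (4 + 4·7 + 16)/6 = 48/6 = 8
te_D = (6 + 4·10 + 14)/6 = 60/6 = 10
te_E = (10 + 4·11 + 12)/6 = 66/6 = 11
te_F = (5 + 4·6 + 7)/6 = 36/6 = 6

Forward pass:
ES_A = 0; EF_A = 3
ES_B = 0; EF_B = 12
ES_C = 12; EF_C = 12+8 = 20
ES_D = 3; EF_D = 3+10 = 13
ES_E = 20; EF_E = 20+11 = 31
ES_F = max(EF_D=13, EF_E=31) = 31; EF_F = 31+6 = 37
Expected project duration μ = 37 hours. Critical path: B → C → E → F.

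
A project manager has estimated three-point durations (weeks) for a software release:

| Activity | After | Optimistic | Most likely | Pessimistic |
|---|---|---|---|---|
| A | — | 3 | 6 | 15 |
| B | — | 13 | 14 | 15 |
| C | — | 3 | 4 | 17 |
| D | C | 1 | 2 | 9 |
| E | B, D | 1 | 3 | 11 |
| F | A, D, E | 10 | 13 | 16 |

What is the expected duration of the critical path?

31 weeks

te_A = (3 + 4·6 + 15)/6 = 42/6 = 7
te_B = (13 + 4·14 + 15)/6 = 84/6 = 14
te_C = (3 + 4·4 + 17)/6 = 36/6 = 6
te_D = (1 + 4·2 + 9)/6 = 18/6 = 3
te_E = (1 + 4·3 + 11)/6 = 24/6 = 4
te_F = (10 + 4·13 + 16)/6 = 78/6 = 13

Forward pass:
ES_A = 0; EF_A = 7
ES_B = 0; EF_B = 14
ES_C = 0; EF_C = 6
ES_D = 6; EF_D = 6+3 = 9
ES_E = max(EF_B=14, EF_D=9) = 14; EF_E = 14+4 = 18
ES_F = max(EF_A=7, EF_D=9, EF_E=18) = 18; EF_F = 18+13 = 31
Expected project duration μ = 31 weeks. Critical path: B → E → F.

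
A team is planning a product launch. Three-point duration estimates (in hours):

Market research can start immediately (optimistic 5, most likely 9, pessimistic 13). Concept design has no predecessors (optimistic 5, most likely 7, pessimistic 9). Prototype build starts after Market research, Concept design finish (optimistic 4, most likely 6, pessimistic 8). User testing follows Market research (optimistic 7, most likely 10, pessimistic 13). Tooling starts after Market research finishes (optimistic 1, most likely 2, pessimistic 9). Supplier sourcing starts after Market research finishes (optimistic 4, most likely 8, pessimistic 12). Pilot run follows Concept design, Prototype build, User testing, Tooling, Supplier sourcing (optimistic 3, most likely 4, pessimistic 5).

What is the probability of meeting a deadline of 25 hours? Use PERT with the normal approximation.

te_Market research = (5 + 4·9 + 13)/6 = 54/6 = 9; σ²_Market research = ((13−5)/6)² = 1.778
te_Concept design = (5 + 4·7 + 9)/6 = 42/6 = 7; σ²_Concept design = ((9−5)/6)² = 0.444
te_Prototype build = (4 + 4·6 + 8)/6 = 36/6 = 6; σ²_Prototype build = ((8−4)/6)² = 0.444
te_User testing = (7 + 4·10 + 13)/6 = 60/6 = 10; σ²_User testing = ((13−7)/6)² = 1.000
te_Tooling = (1 + 4·2 + 9)/6 = 18/6 = 3; σ²_Tooling = ((9−1)/6)² = 1.778
te_Supplier sourcing = (4 + 4·8 + 12)/6 = 48/6 = 8; σ²_Supplier sourcing = ((12−4)/6)² = 1.778
te_Pilot run = (3 + 4·4 + 5)/6 = 24/6 = 4; σ²_Pilot run = ((5−3)/6)² = 0.111

Forward pass:
ES_Market research = 0; EF_Market research = 9
ES_Concept design = 0; EF_Concept design = 7
ES_Prototype build = max(EF_Market research=9, EF_Concept design=7) = 9; EF_Prototype build = 9+6 = 15
ES_User testing = 9; EF_User testing = 9+10 = 19
ES_Tooling = 9; EF_Tooling = 9+3 = 12
ES_Supplier sourcing = 9; EF_Supplier sourcing = 9+8 = 17
ES_Pilot run = max(EF_Concept design=7, EF_Prototype build=15, EF_User testing=19, EF_Tooling=12, EF_Supplier sourcing=17) = 19; EF_Pilot run = 19+4 = 23
Expected project duration μ = 23 hours. Critical path: Market research → User testing → Pilot run.

Variance along critical path = 1.778 + 1.000 + 0.111 = 2.889; σ = √2.889 = 1.700 hours.
Z = (25 − 23) / 1.700 = 1.177
P(T ≤ 25) = Φ(1.177) ≈ 0.880

0.880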